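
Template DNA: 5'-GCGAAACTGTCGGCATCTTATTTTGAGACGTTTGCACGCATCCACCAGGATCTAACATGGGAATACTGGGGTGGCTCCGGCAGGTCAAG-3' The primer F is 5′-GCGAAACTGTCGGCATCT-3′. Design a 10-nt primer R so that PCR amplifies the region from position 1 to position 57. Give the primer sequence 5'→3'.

The product's 3' end on the top strand is position 57.
The reverse primer anneals to the top strand over positions 48–57, i.e. to GGATCTAACA.
Its sequence written 5'→3' is the reverse complement: TGTTAGATCC.

5'-TGTTAGATCC-3'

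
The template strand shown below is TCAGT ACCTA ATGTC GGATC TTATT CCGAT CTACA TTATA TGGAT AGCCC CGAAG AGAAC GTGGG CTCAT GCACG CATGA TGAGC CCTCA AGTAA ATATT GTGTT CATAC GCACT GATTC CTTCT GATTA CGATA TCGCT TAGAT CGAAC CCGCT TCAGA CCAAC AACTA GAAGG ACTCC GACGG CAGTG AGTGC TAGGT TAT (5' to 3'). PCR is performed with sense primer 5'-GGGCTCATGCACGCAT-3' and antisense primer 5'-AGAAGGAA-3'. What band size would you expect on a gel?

63 bp

Forward primer GGGCTCATGCACGCAT is found on the top strand at positions 63–78.
Reverse complement of the reverse primer: TTCCTTCT. This occurs on the top strand at positions 118–125.
The product runs from position 63 to position 125, so its length is 125 − 63 + 1 = 63 bp.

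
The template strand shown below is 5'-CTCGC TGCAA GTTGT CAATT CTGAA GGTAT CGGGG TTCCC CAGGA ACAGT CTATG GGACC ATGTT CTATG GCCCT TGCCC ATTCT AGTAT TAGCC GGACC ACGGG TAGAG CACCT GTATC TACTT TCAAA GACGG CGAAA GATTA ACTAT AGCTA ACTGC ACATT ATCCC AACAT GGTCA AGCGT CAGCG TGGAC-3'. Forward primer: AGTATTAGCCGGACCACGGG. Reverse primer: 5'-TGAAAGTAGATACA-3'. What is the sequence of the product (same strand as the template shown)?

Scanning the template, AGTATTAGCCGGACCACGGG occurs at positions 86–105; this primer anneals to the bottom strand there with its 3' end pointing downstream.
The reverse primer's reverse complement is TGTATCTACTTTCA, which matches the template at positions 115–128.
The product is the template from position 86 through 128 (43 bp).

5'-AGTATTAGCCGGACCACGGGTAGAGCACCTGTATCTACTTTCA-3'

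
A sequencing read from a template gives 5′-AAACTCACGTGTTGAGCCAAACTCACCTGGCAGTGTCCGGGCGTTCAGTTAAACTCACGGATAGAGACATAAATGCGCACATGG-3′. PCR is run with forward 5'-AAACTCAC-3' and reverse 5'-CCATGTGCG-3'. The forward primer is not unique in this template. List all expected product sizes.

The forward primer AAACTCAC matches the top strand at positions 1–8, 19–26, 51–58.
The reverse primer's reverse complement is CGCACATGG, matching at positions 76–84.
Each forward site pairs with the reverse site to give a product ending at position 84: sizes 84, 66, 34 bp.

84 bp, 66 bp, 34 bp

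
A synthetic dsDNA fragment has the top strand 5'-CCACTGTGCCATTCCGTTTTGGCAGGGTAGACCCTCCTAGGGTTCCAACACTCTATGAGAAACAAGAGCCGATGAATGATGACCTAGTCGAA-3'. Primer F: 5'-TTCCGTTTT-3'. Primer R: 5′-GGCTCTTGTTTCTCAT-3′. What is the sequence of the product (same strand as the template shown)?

Scanning the template, TTCCGTTTT occurs at positions 12–20; this primer anneals to the bottom strand there with its 3' end pointing downstream.
Taking the reverse complement of GGCTCTTGTTTCTCAT gives ATGAGAAACAAGAGCC, found at positions 55–70 on the template; the primer anneals here to the top strand with its 3' end pointing upstream.
The product is the template from position 12 through 70 (59 bp).

5'-TTCCGTTTTGGCAGGGTAGACCCTCCTAGGGTTCCAACACTCTATGAGAAACAAGAGCC-3'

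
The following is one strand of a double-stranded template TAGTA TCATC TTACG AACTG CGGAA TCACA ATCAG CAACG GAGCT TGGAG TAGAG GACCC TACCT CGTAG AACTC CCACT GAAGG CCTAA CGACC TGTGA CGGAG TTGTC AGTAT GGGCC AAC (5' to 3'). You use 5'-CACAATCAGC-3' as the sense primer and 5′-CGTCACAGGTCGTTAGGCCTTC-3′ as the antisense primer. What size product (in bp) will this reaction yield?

Scanning the template, CACAATCAGC occurs at positions 27–36; this primer anneals to the bottom strand there with its 3' end pointing downstream.
Reverse complement of the reverse primer: GAAGGCCTAACGACCTGTGACG. This occurs on the top strand at positions 81–102.
Product length = (reverse-primer end) − (forward-primer start) + 1 = 102 − 27 + 1 = 76 bp.

76 bp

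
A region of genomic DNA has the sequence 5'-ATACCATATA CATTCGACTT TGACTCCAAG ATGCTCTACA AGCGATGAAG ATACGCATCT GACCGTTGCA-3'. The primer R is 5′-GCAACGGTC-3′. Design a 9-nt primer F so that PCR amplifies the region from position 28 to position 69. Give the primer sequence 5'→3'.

The reverse primer's reverse complement GACCGTTGC matches the template at positions 61–69; the product starts at position 28.
The forward primer is identical to the top strand over positions 28–36: AAGATGCTC.

5'-AAGATGCTC-3'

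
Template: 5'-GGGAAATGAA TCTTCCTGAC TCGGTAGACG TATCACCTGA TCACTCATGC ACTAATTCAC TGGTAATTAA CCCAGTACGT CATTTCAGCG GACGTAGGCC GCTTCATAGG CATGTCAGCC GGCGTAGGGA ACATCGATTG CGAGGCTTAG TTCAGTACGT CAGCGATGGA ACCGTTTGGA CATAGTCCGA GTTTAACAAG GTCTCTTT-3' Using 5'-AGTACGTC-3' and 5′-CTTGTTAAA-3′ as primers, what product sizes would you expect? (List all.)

127 bp, 47 bp

The forward primer AGTACGTC matches the top strand at positions 74–81, 154–161.
The reverse primer's reverse complement is TTTAACAAG, matching at positions 192–200.
Each forward site pairs with the reverse site to give a product ending at position 200: sizes 127, 47 bp.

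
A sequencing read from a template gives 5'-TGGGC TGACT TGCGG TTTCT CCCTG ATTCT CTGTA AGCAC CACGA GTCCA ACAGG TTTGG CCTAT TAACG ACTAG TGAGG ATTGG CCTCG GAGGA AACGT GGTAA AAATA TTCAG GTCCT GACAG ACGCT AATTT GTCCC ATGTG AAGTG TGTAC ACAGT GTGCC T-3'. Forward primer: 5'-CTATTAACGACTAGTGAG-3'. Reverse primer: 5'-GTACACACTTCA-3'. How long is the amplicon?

The forward primer matches the template at positions 62–79.
The reverse primer's reverse complement is TGAAGTGTGTAC, which matches the template at positions 144–155.
Product length = (reverse-primer end) − (forward-primer start) + 1 = 155 − 62 + 1 = 94 bp.

94 bp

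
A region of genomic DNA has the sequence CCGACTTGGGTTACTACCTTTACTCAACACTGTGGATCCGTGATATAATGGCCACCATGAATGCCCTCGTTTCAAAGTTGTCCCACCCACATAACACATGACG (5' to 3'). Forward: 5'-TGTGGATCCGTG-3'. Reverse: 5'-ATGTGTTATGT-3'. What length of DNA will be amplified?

Scanning the template, TGTGGATCCGTG occurs at positions 31–42; this primer anneals to the bottom strand there with its 3' end pointing downstream.
Taking the reverse complement of ATGTGTTATGT gives ACATAACACAT, found at positions 89–99 on the template; the primer anneals here to the top strand with its 3' end pointing upstream.
Amplicon spans positions 31–99: 69 bp.

69 bp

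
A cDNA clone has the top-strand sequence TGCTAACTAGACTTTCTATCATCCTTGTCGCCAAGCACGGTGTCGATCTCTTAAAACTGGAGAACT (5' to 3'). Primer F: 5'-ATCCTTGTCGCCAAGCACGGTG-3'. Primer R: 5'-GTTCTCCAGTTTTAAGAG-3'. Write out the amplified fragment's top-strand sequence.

Forward primer ATCCTTGTCGCCAAGCACGGTG is found on the top strand at positions 21–42.
Reverse complement of the reverse primer: CTCTTAAAACTGGAGAAC. This occurs on the top strand at positions 48–65.
The product is the template from position 21 through 65 (45 bp).

5'-ATCCTTGTCGCCAAGCACGGTGTCGATCTCTTAAAACTGGAGAAC-3'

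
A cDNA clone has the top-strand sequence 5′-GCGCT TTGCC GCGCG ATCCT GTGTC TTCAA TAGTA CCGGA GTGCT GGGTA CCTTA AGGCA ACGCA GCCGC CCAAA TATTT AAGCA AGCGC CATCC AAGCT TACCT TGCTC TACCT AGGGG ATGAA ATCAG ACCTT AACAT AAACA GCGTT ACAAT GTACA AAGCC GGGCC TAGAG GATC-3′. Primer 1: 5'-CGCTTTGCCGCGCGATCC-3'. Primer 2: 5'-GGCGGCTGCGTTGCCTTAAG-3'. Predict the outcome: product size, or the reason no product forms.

Primer 1 (CGCTTTGCCGCGCGATCC) matches the top strand at positions 2–19; it acts as a forward primer.
Primer 2's reverse complement is CTTAAGGCAACGCAGCCGCC, matching the top strand at positions 52–71; it acts as a reverse primer.
The 3' ends face each other across positions 2–71, giving a 70 bp product.

Yes — a 70 bp product.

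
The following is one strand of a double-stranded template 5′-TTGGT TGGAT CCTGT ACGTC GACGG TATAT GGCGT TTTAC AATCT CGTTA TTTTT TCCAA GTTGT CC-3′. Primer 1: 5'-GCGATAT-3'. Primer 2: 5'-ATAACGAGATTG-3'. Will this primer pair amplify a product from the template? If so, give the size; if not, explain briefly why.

No product — primer 1 has no binding site in the template.

Primer 1 (GCGATAT) does not match the top strand, and its reverse complement ATATCGC does not match either.
With no annealing site for primer 1, no amplification occurs.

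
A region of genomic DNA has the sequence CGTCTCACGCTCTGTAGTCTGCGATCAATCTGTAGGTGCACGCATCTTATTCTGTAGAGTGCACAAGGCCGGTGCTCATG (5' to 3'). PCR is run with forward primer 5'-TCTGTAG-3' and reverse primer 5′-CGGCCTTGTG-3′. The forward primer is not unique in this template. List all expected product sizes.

61 bp, 43 bp, 21 bp

The forward primer TCTGTAG matches the top strand at positions 11–17, 29–35, 51–57.
The reverse primer's reverse complement is CACAAGGCCG, matching at positions 62–71.
Each forward site pairs with the reverse site to give a product ending at position 71: sizes 61, 43, 21 bp.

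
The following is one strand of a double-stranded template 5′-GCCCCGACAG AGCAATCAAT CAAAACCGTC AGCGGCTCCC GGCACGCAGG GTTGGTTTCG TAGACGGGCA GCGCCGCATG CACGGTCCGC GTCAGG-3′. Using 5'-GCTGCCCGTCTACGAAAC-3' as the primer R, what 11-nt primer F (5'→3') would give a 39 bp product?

5'-GGCTCCCGGCA-3'

The reverse primer's reverse complement GTTTCGTAGACGGGCAGC matches the template at positions 55–72, so the product ends at position 72.
A 39 bp product then starts at position 72 − 39 + 1 = 34.
The forward primer is identical to the top strand there: GGCTCCCGGCA.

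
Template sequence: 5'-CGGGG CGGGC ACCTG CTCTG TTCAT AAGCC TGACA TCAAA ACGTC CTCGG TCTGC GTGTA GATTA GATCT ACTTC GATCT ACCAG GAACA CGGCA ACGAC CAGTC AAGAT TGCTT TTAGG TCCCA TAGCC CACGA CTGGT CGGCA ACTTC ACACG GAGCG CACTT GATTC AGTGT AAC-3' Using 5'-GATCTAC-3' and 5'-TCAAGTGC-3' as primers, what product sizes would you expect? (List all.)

The forward primer GATCTAC matches the top strand at positions 66–72, 76–82.
The reverse primer's reverse complement is GCACTTGA, matching at positions 160–167.
Each forward site pairs with the reverse site to give a product ending at position 167: sizes 102, 92 bp.

102 bp, 92 bp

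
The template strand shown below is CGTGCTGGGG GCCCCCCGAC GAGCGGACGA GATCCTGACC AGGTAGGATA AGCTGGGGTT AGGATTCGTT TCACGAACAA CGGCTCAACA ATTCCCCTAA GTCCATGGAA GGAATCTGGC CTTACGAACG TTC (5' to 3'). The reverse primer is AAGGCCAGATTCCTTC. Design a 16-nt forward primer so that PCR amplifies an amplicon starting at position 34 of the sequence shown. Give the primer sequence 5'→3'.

5'-CCTGACCAGGTAGGAT-3'

The reverse primer's reverse complement GAAGGAATCTGGCCTT matches the template at positions 108–123; the product starts at position 34.
The forward primer is identical to the top strand over positions 34–49: CCTGACCAGGTAGGAT.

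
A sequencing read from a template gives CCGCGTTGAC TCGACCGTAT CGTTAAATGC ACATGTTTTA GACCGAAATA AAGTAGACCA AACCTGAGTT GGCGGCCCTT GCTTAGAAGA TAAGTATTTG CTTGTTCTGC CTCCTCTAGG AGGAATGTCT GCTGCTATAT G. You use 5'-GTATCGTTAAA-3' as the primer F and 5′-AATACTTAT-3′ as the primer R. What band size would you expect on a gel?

82 bp

Forward primer GTATCGTTAAA is found on the top strand at positions 17–27.
Reverse complement of the reverse primer: ATAAGTATT. This occurs on the top strand at positions 90–98.
Product length = (reverse-primer end) − (forward-primer start) + 1 = 98 − 17 + 1 = 82 bp.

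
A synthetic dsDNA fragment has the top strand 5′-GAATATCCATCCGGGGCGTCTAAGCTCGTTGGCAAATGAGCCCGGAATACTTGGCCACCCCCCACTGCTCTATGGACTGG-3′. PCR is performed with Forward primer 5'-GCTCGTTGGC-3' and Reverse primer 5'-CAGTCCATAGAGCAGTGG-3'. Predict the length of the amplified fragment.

Scanning the template, GCTCGTTGGC occurs at positions 24–33; this primer anneals to the bottom strand there with its 3' end pointing downstream.
The reverse primer's reverse complement is CCACTGCTCTATGGACTG, which matches the template at positions 62–79.
Product length = (reverse-primer end) − (forward-primer start) + 1 = 79 − 24 + 1 = 56 bp.

56 bp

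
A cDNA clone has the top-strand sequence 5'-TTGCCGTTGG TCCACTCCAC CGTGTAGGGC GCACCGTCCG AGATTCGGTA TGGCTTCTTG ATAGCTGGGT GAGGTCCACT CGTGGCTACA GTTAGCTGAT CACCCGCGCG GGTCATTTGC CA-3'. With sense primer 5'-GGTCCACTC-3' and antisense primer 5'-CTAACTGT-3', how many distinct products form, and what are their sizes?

The forward primer GGTCCACTC matches the top strand at positions 9–17, 73–81.
The reverse primer's reverse complement is ACAGTTAG, matching at positions 88–95.
Each forward site pairs with the reverse site to give a product ending at position 95: sizes 87, 23 bp.

Two products: 87 bp, 23 bp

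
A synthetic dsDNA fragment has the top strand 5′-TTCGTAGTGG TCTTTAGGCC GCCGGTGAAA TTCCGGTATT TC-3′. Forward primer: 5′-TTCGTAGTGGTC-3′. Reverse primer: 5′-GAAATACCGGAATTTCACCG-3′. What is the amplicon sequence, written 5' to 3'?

5'-TTCGTAGTGGTCTTTAGGCCGCCGGTGAAATTCCGGTATTTC-3'

Scanning the template, TTCGTAGTGGTC occurs at positions 1–12; this primer anneals to the bottom strand there with its 3' end pointing downstream.
The reverse primer's reverse complement is CGGTGAAATTCCGGTATTTC, which matches the template at positions 23–42.
The product is the template from position 1 through 42 (42 bp).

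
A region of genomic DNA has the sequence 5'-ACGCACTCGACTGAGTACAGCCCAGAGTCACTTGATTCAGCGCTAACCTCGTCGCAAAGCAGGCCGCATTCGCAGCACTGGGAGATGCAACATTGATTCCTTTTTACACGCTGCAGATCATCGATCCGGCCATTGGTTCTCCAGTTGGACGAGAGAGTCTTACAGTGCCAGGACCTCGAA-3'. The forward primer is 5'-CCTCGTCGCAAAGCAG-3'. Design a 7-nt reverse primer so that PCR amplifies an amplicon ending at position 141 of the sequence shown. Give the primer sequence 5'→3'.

5'-GAGAACC-3'

The forward primer binds at positions 47–62; the product's 3' end on the top strand is position 141.
The reverse primer anneals to the top strand over positions 135–141, i.e. to GGTTCTC.
Its sequence written 5'→3' is the reverse complement: GAGAACC.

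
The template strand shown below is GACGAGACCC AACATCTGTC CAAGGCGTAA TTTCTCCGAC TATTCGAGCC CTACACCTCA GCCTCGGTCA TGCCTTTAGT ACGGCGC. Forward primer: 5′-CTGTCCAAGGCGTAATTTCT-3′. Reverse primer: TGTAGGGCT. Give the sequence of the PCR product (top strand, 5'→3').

5'-CTGTCCAAGGCGTAATTTCTCCGACTATTCGAGCCCTACA-3'

The forward primer matches the template at positions 16–35.
The reverse primer's reverse complement is AGCCCTACA, which matches the template at positions 47–55.
The product is the template from position 16 through 55 (40 bp).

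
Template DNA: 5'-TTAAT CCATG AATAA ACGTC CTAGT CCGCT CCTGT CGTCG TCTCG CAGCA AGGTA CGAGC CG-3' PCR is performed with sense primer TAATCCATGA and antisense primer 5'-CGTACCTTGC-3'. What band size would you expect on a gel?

56 bp

Forward primer TAATCCATGA is found on the top strand at positions 2–11.
Taking the reverse complement of CGTACCTTGC gives GCAAGGTACG, found at positions 48–57 on the template; the primer anneals here to the top strand with its 3' end pointing upstream.
Product length = (reverse-primer end) − (forward-primer start) + 1 = 57 − 2 + 1 = 56 bp.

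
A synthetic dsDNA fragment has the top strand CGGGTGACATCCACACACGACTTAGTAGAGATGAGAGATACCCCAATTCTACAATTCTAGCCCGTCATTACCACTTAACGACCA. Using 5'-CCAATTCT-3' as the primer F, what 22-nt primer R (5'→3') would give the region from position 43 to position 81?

5'-TCGTTAAGTGGTAATGACGGGC-3'

The product's 3' end on the top strand is position 81.
The reverse primer anneals to the top strand over positions 60–81, i.e. to GCCCGTCATTACCACTTAACGA.
Its sequence written 5'→3' is the reverse complement: TCGTTAAGTGGTAATGACGGGC.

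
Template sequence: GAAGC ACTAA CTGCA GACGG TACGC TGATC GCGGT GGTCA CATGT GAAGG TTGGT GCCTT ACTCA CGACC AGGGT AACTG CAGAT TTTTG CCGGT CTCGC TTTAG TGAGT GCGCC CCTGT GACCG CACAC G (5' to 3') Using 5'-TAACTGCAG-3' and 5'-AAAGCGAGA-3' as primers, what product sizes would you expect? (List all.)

The forward primer TAACTGCAG matches the top strand at positions 8–16, 75–83.
The reverse primer's reverse complement is TCTCGCTTT, matching at positions 95–103.
Each forward site pairs with the reverse site to give a product ending at position 103: sizes 96, 29 bp.

96 bp, 29 bp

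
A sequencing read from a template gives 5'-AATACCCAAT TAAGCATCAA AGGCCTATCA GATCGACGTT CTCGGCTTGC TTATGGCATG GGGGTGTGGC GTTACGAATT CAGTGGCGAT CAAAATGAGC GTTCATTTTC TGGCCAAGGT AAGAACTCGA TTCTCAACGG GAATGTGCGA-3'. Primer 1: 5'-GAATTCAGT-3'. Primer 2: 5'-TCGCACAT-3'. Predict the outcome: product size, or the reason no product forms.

Yes — a 75 bp product.

Primer 1 (GAATTCAGT) matches the top strand at positions 76–84; it acts as a forward primer.
Primer 2's reverse complement is ATGTGCGA, matching the top strand at positions 143–150; it acts as a reverse primer.
The 3' ends face each other across positions 76–150, giving a 75 bp product.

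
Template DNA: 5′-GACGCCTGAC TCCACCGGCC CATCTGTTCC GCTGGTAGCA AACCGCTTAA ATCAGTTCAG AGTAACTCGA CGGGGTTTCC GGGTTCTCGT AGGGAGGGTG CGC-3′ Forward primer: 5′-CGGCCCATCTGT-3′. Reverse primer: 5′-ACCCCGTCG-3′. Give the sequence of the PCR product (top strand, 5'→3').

5'-CGGCCCATCTGTTCCGCTGGTAGCAAACCGCTTAAATCAGTTCAGAGTAACTCGACGGGGT-3'

Forward primer CGGCCCATCTGT is found on the top strand at positions 16–27.
Reverse complement of the reverse primer: CGACGGGGT. This occurs on the top strand at positions 68–76.
The product is the template from position 16 through 76 (61 bp).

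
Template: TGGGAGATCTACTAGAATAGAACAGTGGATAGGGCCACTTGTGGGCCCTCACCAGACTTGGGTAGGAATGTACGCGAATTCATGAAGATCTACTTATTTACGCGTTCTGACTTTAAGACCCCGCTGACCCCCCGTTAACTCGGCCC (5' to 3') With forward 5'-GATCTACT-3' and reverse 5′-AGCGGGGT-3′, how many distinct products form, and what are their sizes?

Two products: 120 bp, 39 bp

The forward primer GATCTACT matches the top strand at positions 6–13, 87–94.
The reverse primer's reverse complement is ACCCCGCT, matching at positions 118–125.
Each forward site pairs with the reverse site to give a product ending at position 125: sizes 120, 39 bp.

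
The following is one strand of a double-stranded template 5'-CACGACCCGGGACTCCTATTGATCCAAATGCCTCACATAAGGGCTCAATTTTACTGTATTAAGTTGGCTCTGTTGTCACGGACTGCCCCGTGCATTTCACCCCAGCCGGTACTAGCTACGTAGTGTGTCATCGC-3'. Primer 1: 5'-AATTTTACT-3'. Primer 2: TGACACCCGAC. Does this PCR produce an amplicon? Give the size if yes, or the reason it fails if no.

Primer 2 (TGACACCCGAC) does not match the top strand, and its reverse complement GTCGGGTGTCA does not match either.
With no annealing site for primer 2, no amplification occurs.

No product — primer 2 has no binding site in the template.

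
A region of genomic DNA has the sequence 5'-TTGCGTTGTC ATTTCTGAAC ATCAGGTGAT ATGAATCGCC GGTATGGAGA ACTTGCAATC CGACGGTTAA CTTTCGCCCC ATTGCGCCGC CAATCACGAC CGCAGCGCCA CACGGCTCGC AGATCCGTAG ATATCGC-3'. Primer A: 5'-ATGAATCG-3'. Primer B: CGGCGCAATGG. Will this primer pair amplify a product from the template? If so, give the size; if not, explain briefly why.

Primer A (ATGAATCG) matches the top strand at positions 31–38; it acts as a forward primer.
Primer B's reverse complement is CCATTGCGCCG, matching the top strand at positions 79–89; it acts as a reverse primer.
The 3' ends face each other across positions 31–89, giving a 59 bp product.

Yes — a 59 bp product.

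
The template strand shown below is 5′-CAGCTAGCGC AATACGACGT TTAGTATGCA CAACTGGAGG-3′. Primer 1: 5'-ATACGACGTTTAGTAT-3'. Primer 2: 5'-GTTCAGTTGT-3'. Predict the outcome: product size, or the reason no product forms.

No product — primer 2 has no binding site in the template.

Primer 2 (GTTCAGTTGT) does not match the top strand, and its reverse complement ACAACTGAAC does not match either.
With no annealing site for primer 2, no amplification occurs.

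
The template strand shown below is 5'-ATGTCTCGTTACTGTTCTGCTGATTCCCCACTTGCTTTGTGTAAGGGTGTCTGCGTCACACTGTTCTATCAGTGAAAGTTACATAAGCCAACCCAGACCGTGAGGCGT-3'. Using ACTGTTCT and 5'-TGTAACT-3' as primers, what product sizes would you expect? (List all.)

73 bp, 24 bp

The forward primer ACTGTTCT matches the top strand at positions 11–18, 60–67.
The reverse primer's reverse complement is AGTTACA, matching at positions 77–83.
Each forward site pairs with the reverse site to give a product ending at position 83: sizes 73, 24 bp.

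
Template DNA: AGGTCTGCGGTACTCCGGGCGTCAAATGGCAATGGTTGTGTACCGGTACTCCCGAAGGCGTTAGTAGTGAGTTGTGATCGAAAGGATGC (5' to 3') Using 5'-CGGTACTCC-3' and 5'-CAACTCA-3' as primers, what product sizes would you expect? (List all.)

The forward primer CGGTACTCC matches the top strand at positions 8–16, 44–52.
The reverse primer's reverse complement is TGAGTTG, matching at positions 68–74.
Each forward site pairs with the reverse site to give a product ending at position 74: sizes 67, 31 bp.

67 bp, 31 bp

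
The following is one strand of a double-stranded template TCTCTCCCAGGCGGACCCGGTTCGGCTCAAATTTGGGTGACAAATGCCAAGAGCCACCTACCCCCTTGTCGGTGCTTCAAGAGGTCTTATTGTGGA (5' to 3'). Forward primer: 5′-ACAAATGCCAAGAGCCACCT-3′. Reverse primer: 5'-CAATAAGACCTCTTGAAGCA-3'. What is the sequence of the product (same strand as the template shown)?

The forward primer matches the template at positions 40–59.
Taking the reverse complement of CAATAAGACCTCTTGAAGCA gives TGCTTCAAGAGGTCTTATTG, found at positions 73–92 on the template; the primer anneals here to the top strand with its 3' end pointing upstream.
The product is the template from position 40 through 92 (53 bp).

5'-ACAAATGCCAAGAGCCACCTACCCCCTTGTCGGTGCTTCAAGAGGTCTTATTG-3'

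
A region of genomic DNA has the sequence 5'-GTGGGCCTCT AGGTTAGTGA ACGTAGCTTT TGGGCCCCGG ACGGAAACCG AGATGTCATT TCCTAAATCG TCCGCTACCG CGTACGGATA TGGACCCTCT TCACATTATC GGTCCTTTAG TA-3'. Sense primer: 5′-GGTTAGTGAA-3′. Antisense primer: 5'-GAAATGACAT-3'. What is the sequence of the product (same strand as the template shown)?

The forward primer matches the template at positions 12–21.
The reverse primer's reverse complement is ATGTCATTTC, which matches the template at positions 53–62.
The product is the template from position 12 through 62 (51 bp).

5'-GGTTAGTGAACGTAGCTTTTGGGCCCCGGACGGAAACCGAGATGTCATTTC-3'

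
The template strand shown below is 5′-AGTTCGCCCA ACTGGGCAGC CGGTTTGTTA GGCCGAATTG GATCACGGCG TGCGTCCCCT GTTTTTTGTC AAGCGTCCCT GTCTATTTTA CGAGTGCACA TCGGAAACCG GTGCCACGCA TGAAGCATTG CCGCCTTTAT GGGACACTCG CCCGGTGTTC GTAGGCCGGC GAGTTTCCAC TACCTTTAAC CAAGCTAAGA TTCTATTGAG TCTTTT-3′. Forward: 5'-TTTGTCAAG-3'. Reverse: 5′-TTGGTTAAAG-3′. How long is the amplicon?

129 bp

Forward primer TTTGTCAAG is found on the top strand at positions 65–73.
Taking the reverse complement of TTGGTTAAAG gives CTTTAACCAA, found at positions 184–193 on the template; the primer anneals here to the top strand with its 3' end pointing upstream.
The product runs from position 65 to position 193, so its length is 193 − 65 + 1 = 129 bp.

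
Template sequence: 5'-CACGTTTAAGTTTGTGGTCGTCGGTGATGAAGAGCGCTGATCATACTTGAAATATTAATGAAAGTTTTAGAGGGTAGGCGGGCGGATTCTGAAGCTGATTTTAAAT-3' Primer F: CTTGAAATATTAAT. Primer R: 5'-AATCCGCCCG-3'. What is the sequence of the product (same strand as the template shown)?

5'-CTTGAAATATTAATGAAAGTTTTAGAGGGTAGGCGGGCGGATT-3'

Forward primer CTTGAAATATTAAT is found on the top strand at positions 46–59.
Reverse complement of the reverse primer: CGGGCGGATT. This occurs on the top strand at positions 79–88.
The product is the template from position 46 through 88 (43 bp).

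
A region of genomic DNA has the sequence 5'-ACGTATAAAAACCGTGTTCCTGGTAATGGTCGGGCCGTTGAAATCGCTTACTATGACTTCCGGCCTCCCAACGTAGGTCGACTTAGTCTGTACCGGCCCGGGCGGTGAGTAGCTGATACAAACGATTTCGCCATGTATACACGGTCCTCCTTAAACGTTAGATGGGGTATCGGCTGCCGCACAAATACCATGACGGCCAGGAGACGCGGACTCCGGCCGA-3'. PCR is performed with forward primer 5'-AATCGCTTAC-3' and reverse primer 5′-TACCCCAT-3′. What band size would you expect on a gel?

128 bp

Scanning the template, AATCGCTTAC occurs at positions 42–51; this primer anneals to the bottom strand there with its 3' end pointing downstream.
Taking the reverse complement of TACCCCAT gives ATGGGGTA, found at positions 162–169 on the template; the primer anneals here to the top strand with its 3' end pointing upstream.
Amplicon spans positions 42–169: 128 bp.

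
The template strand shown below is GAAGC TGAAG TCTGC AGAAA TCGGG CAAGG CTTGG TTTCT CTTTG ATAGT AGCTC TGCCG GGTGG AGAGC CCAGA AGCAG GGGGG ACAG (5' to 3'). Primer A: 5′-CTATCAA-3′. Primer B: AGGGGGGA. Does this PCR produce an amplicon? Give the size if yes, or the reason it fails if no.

No product — the primers' 3' ends point away from each other.

Primer A (CTATCAA) has reverse complement TTGATAG, which matches the top strand at positions 43–49; primer A anneals to the top strand there with its 3' end pointing upstream toward position 43.
Primer B (AGGGGGGA) matches the top strand directly at positions 79–86; it anneals to the bottom strand with its 3' end pointing downstream toward position 86.
The 3' ends diverge (primer A extends toward position 1, primer B toward position 89), so the primers never converge on a shared product.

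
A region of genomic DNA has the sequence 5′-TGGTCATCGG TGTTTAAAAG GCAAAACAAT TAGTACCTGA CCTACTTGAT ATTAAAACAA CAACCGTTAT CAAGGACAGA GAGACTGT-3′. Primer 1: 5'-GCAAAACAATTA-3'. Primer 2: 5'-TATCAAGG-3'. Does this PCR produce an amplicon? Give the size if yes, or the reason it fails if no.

Primer 1 (GCAAAACAATTA) matches the top strand at positions 21–32 (3' end points downstream).
Primer 2 (TATCAAGG) also matches the top strand directly, at positions 68–75 — its reverse complement CCTTGATA is not present.
Both primers anneal to the bottom strand with 3' ends pointing the same way, so neither can prime synthesis back toward the other.

No product — both primers anneal to the same strand and extend in the same direction.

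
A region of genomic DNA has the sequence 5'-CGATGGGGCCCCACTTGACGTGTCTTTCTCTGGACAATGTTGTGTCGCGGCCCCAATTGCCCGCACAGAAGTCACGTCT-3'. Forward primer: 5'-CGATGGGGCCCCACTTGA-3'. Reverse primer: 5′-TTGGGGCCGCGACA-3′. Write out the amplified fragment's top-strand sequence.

5'-CGATGGGGCCCCACTTGACGTGTCTTTCTCTGGACAATGTTGTGTCGCGGCCCCAA-3'

Scanning the template, CGATGGGGCCCCACTTGA occurs at positions 1–18; this primer anneals to the bottom strand there with its 3' end pointing downstream.
Reverse complement of the reverse primer: TGTCGCGGCCCCAA. This occurs on the top strand at positions 43–56.
The product is the template from position 1 through 56 (56 bp).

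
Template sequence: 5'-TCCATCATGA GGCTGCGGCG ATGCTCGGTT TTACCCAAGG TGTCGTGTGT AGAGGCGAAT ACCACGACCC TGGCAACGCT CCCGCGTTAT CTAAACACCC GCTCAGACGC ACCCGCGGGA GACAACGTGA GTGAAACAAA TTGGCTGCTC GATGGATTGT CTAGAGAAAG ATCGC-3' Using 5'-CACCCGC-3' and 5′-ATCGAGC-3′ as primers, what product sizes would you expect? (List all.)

58 bp, 44 bp

The forward primer CACCCGC matches the top strand at positions 96–102, 110–116.
The reverse primer's reverse complement is GCTCGAT, matching at positions 147–153.
Each forward site pairs with the reverse site to give a product ending at position 153: sizes 58, 44 bp.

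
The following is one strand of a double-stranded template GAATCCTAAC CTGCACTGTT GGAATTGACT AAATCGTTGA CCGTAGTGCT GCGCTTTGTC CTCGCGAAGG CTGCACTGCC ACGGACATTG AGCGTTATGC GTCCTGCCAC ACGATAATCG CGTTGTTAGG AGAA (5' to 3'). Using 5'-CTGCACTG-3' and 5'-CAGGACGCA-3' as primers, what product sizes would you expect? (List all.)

The forward primer CTGCACTG matches the top strand at positions 11–18, 71–78.
The reverse primer's reverse complement is TGCGTCCTG, matching at positions 98–106.
Each forward site pairs with the reverse site to give a product ending at position 106: sizes 96, 36 bp.

96 bp, 36 bp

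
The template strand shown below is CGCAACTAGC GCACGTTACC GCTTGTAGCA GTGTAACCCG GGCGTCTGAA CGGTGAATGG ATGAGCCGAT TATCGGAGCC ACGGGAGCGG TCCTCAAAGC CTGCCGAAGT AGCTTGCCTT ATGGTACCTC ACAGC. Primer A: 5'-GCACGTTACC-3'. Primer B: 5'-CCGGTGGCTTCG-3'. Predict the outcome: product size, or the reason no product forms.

No product — primer B has no binding site in the template.

Primer B (CCGGTGGCTTCG) does not match the top strand, and its reverse complement CGAAGCCACCGG does not match either.
With no annealing site for primer B, no amplification occurs.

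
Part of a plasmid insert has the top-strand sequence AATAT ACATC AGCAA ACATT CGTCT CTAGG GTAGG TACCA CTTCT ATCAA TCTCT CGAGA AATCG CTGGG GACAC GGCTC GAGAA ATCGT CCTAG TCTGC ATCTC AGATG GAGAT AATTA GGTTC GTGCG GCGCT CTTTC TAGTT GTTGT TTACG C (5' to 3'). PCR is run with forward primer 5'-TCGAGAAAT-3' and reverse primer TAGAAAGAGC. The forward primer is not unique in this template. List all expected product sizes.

The forward primer TCGAGAAAT matches the top strand at positions 55–63, 79–87.
The reverse primer's reverse complement is GCTCTTTCTA, matching at positions 133–142.
Each forward site pairs with the reverse site to give a product ending at position 142: sizes 88, 64 bp.

88 bp, 64 bp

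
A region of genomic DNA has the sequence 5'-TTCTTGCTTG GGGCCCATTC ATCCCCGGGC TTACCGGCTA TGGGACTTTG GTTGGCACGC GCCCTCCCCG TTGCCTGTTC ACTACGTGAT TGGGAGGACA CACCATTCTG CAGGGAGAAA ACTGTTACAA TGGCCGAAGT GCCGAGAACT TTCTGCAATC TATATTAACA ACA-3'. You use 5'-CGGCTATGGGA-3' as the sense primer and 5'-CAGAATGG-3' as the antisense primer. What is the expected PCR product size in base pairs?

76 bp

Forward primer CGGCTATGGGA is found on the top strand at positions 35–45.
Taking the reverse complement of CAGAATGG gives CCATTCTG, found at positions 103–110 on the template; the primer anneals here to the top strand with its 3' end pointing upstream.
Amplicon spans positions 35–110: 76 bp.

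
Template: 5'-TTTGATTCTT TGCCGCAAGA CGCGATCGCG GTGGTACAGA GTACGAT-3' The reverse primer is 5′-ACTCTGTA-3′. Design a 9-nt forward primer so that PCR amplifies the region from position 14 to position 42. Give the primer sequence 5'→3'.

5'-CGCAAGACG-3'

The reverse primer's reverse complement TACAGAGT matches the template at positions 35–42; the product starts at position 14.
The forward primer is identical to the top strand over positions 14–22: CGCAAGACG.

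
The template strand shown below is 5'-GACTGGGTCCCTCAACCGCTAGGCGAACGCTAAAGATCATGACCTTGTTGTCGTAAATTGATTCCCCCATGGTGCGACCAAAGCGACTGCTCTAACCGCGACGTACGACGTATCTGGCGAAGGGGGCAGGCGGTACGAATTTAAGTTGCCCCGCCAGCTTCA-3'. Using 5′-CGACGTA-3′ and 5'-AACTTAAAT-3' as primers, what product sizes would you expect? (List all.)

49 bp, 42 bp

The forward primer CGACGTA matches the top strand at positions 99–105, 106–112.
The reverse primer's reverse complement is ATTTAAGTT, matching at positions 139–147.
Each forward site pairs with the reverse site to give a product ending at position 147: sizes 49, 42 bp.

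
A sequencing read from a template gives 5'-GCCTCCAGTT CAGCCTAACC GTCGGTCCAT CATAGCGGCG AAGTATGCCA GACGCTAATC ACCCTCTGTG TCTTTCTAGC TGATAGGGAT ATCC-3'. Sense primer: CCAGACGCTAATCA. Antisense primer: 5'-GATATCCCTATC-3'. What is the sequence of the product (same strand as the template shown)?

5'-CCAGACGCTAATCACCCTCTGTGTCTTTCTAGCTGATAGGGATATC-3'

Scanning the template, CCAGACGCTAATCA occurs at positions 48–61; this primer anneals to the bottom strand there with its 3' end pointing downstream.
Reverse complement of the reverse primer: GATAGGGATATC. This occurs on the top strand at positions 82–93.
The product is the template from position 48 through 93 (46 bp).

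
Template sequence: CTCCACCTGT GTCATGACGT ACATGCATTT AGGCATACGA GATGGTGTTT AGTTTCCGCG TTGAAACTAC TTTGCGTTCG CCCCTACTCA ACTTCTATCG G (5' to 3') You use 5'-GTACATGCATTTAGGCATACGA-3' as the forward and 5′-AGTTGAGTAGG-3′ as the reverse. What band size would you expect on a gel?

Scanning the template, GTACATGCATTTAGGCATACGA occurs at positions 19–40; this primer anneals to the bottom strand there with its 3' end pointing downstream.
Reverse complement of the reverse primer: CCTACTCAACT. This occurs on the top strand at positions 83–93.
Amplicon spans positions 19–93: 75 bp.

75 bp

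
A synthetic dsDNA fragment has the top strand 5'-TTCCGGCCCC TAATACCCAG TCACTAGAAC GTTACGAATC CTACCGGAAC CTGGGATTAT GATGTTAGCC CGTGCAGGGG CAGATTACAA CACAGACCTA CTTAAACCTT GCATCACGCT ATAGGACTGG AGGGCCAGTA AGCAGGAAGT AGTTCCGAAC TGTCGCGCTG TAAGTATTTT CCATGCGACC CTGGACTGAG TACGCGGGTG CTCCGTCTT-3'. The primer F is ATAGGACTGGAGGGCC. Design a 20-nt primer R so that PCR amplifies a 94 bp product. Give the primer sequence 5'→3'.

The forward primer binds at positions 121–136, so a 94 bp product ends at position 121 + 94 − 1 = 214.
The reverse primer anneals to the top strand over positions 195–214, i.e. to ACTGAGTACGCGGGTGCTCC.
Its sequence written 5'→3' is the reverse complement: GGAGCACCCGCGTACTCAGT.

5'-GGAGCACCCGCGTACTCAGT-3'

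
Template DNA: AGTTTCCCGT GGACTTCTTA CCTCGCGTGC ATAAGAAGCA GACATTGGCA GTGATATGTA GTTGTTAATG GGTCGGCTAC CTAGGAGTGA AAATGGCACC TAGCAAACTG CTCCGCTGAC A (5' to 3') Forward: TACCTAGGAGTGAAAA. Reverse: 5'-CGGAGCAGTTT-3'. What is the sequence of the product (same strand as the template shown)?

5'-TACCTAGGAGTGAAAATGGCACCTAGCAAACTGCTCCG-3'

Forward primer TACCTAGGAGTGAAAA is found on the top strand at positions 78–93.
The reverse primer's reverse complement is AAACTGCTCCG, which matches the template at positions 105–115.
The product is the template from position 78 through 115 (38 bp).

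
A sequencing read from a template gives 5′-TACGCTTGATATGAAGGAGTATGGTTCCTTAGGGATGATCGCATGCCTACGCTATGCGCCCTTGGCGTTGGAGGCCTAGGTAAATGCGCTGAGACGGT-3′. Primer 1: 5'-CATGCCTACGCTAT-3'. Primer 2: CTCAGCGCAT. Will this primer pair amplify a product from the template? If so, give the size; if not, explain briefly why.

Primer 1 (CATGCCTACGCTAT) matches the top strand at positions 42–55; it acts as a forward primer.
Primer 2's reverse complement is ATGCGCTGAG, matching the top strand at positions 84–93; it acts as a reverse primer.
The 3' ends face each other across positions 42–93, giving a 52 bp product.

Yes — a 52 bp product.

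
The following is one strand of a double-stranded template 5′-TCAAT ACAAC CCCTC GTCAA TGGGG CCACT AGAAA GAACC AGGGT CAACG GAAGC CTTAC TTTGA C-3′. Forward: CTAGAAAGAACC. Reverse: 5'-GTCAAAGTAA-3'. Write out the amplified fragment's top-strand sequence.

5'-CTAGAAAGAACCAGGGTCAACGGAAGCCTTACTTTGAC-3'

Scanning the template, CTAGAAAGAACC occurs at positions 29–40; this primer anneals to the bottom strand there with its 3' end pointing downstream.
Taking the reverse complement of GTCAAAGTAA gives TTACTTTGAC, found at positions 57–66 on the template; the primer anneals here to the top strand with its 3' end pointing upstream.
The product is the template from position 29 through 66 (38 bp).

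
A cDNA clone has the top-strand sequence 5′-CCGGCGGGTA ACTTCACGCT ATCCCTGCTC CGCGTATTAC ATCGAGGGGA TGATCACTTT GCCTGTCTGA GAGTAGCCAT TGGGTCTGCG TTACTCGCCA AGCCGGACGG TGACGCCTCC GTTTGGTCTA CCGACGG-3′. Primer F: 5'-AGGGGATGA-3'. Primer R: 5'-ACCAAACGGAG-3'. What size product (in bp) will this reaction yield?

Scanning the template, AGGGGATGA occurs at positions 45–53; this primer anneals to the bottom strand there with its 3' end pointing downstream.
Taking the reverse complement of ACCAAACGGAG gives CTCCGTTTGGT, found at positions 117–127 on the template; the primer anneals here to the top strand with its 3' end pointing upstream.
Product length = (reverse-primer end) − (forward-primer start) + 1 = 127 − 45 + 1 = 83 bp.

83 bp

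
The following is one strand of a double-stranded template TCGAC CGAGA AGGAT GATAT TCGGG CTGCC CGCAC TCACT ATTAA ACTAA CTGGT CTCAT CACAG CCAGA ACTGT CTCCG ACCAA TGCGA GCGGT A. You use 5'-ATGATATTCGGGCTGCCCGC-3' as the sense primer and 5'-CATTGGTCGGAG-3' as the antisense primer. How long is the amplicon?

Scanning the template, ATGATATTCGGGCTGCCCGC occurs at positions 14–33; this primer anneals to the bottom strand there with its 3' end pointing downstream.
Taking the reverse complement of CATTGGTCGGAG gives CTCCGACCAATG, found at positions 76–87 on the template; the primer anneals here to the top strand with its 3' end pointing upstream.
Amplicon spans positions 14–87: 74 bp.

74 bp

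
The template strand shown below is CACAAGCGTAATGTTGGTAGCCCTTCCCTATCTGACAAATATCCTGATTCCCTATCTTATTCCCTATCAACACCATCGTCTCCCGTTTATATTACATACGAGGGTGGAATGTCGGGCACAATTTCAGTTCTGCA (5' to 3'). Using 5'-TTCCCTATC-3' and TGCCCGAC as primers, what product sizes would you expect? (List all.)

95 bp, 71 bp, 59 bp

The forward primer TTCCCTATC matches the top strand at positions 24–32, 48–56, 60–68.
The reverse primer's reverse complement is GTCGGGCA, matching at positions 111–118.
Each forward site pairs with the reverse site to give a product ending at position 118: sizes 95, 71, 59 bp.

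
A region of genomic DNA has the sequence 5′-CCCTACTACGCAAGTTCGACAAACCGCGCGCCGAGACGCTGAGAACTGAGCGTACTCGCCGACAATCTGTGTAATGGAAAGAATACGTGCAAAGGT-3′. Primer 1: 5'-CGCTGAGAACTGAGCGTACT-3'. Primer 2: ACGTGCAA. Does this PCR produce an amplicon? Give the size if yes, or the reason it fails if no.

Primer 1 (CGCTGAGAACTGAGCGTACT) matches the top strand at positions 37–56 (3' end points downstream).
Primer 2 (ACGTGCAA) also matches the top strand directly, at positions 85–92 — its reverse complement TTGCACGT is not present.
Both primers anneal to the bottom strand with 3' ends pointing the same way, so neither can prime synthesis back toward the other.

No product — both primers anneal to the same strand and extend in the same direction.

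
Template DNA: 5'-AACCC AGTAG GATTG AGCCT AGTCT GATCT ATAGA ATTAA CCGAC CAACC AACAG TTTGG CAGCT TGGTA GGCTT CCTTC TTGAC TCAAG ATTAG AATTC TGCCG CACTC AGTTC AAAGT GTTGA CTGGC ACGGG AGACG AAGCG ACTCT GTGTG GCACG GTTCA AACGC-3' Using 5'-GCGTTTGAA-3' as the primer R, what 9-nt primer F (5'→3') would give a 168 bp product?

5'-CCCAGTAGG-3'

The reverse primer's reverse complement TTCAAACGC matches the template at positions 162–170, so the product ends at position 170.
A 168 bp product then starts at position 170 − 168 + 1 = 3.
The forward primer is identical to the top strand there: CCCAGTAGG.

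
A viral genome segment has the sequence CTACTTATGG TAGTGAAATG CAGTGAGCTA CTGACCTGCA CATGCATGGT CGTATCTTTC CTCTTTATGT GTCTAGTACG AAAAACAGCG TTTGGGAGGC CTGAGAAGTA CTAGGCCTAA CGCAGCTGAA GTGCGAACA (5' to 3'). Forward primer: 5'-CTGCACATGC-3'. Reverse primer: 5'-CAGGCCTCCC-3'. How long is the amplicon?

The forward primer matches the template at positions 36–45.
Reverse complement of the reverse primer: GGGAGGCCTG. This occurs on the top strand at positions 94–103.
Product length = (reverse-primer end) − (forward-primer start) + 1 = 103 − 36 + 1 = 68 bp.

68 bp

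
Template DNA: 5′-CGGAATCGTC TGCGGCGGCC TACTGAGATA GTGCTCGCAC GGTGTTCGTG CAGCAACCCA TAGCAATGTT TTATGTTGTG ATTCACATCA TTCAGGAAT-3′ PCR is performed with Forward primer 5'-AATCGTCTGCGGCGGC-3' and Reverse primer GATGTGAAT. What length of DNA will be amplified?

86 bp

Scanning the template, AATCGTCTGCGGCGGC occurs at positions 4–19; this primer anneals to the bottom strand there with its 3' end pointing downstream.
Reverse complement of the reverse primer: ATTCACATC. This occurs on the top strand at positions 81–89.
The product runs from position 4 to position 89, so its length is 89 − 4 + 1 = 86 bp.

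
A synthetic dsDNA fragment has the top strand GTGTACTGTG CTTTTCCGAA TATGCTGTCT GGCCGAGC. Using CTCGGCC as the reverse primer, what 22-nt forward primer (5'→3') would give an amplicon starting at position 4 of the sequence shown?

5'-TACTGTGCTTTTCCGAATATGC-3'

The reverse primer's reverse complement GGCCGAG matches the template at positions 31–37; the product starts at position 4.
The forward primer is identical to the top strand over positions 4–25: TACTGTGCTTTTCCGAATATGC.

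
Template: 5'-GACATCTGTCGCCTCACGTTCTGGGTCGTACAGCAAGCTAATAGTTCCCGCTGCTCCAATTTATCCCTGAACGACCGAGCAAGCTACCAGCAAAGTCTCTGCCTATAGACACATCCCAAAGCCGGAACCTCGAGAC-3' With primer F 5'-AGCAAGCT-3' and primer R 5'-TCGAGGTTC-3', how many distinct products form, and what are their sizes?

Two products: 102 bp, 56 bp

The forward primer AGCAAGCT matches the top strand at positions 32–39, 78–85.
The reverse primer's reverse complement is GAACCTCGA, matching at positions 125–133.
Each forward site pairs with the reverse site to give a product ending at position 133: sizes 102, 56 bp.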